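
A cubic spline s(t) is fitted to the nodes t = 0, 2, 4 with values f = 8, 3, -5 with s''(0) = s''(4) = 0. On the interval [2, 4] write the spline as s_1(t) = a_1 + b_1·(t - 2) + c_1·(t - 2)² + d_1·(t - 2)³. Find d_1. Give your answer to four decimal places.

Let M_i = s''(x_i). Step sizes h_i = 2, 2; slopes of the chords Δ_i = (y_(i+1) - y_i)/h_i = -5/2, -4.
  2·M_0 + 8·M_1 + 2·M_2 = 6(Δ_1 - Δ_0) = -9
Natural end conditions: M_0 = M_2 = 0.
Solving: M_0 = 0, M_1 = -9/8, M_2 = 0.
On [2, 4], with s_1(t) = a_1 + b_1·(t - 2) + c_1·(t - 2)² + d_1·(t - 2)³: c_1 = M_1/2 = -9/16, d_1 = (M_2 - M_1)/(6h_1) = 3/32, b_1 = Δ_1 - h_1(2M_1 + M_2)/6 = -13/4.

0.0938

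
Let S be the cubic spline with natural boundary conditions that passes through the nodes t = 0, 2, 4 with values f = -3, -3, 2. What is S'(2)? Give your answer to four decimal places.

Put m_i = S'' at the i-th knot. Here h = (2, 2) and Δ = (0, 5/2), so the interior equations h_(i-1)·m_(i-1) + 2(h_(i-1)+h_i)·m_i + h_i·m_(i+1) = 6(Δ_i − Δ_(i-1)) read
  2·m_0 + 8·m_1 + 2·m_2 = 6(Δ_1 - Δ_0) = 15
Natural end conditions: m_0 = m_2 = 0.
Forward elimination and back-substitution give m_0 = 0, m_1 = 15/8, m_2 = 0.
On [2, 4], S'(t) = b_1 + 2c_1·(t - 2) + 3d_1·(t - 2)² with b_1 = Δ_1 - h_1(2m_1 + m_2)/6 = 5/4, c_1 = m_1/2 = 15/16, d_1 = (m_2 - m_1)/(6h_1) = -5/32. So S'(2) = 5/4.

1.2500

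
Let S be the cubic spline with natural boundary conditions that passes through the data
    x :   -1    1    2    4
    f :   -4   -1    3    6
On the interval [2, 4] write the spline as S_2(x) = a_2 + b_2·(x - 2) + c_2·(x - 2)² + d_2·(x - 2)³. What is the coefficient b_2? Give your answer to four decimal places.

Put M_i = S'' at the i-th knot. Here h = (2, 1, 2) and Δ = (3/2, 4, 3/2), so the interior equations h_(i-1)·M_(i-1) + 2(h_(i-1)+h_i)·M_i + h_i·M_(i+1) = 6(Δ_i − Δ_(i-1)) read
  2·M_0 + 6·M_1 + 1·M_2 = 6(Δ_1 - Δ_0) = 15
  1·M_1 + 6·M_2 + 2·M_3 = 6(Δ_2 - Δ_1) = -15
Natural end conditions: M_0 = M_3 = 0.
Solving: M_0 = 0, M_1 = 3, M_2 = -3, M_3 = 0.
On [2, 4], with S_2(x) = a_2 + b_2·(x - 2) + c_2·(x - 2)² + d_2·(x - 2)³: c_2 = M_2/2 = -3/2, d_2 = (M_3 - M_2)/(6h_2) = 1/4, b_2 = Δ_2 - h_2(2M_2 + M_3)/6 = 7/2.

3.5000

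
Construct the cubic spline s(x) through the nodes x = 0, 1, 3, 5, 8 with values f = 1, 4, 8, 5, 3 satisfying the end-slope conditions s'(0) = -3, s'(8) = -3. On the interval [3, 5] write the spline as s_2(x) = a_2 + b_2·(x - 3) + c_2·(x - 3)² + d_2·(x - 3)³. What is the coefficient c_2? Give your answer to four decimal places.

With M_i denoting the second derivative at x_i, h_i = 1, 2, 2, 3, and Δ_i = (y_(i+1) − y_i)/h_i = 3, 2, -3/2, -2/3:
  1·M_0 + 6·M_1 + 2·M_2 = 6(Δ_1 - Δ_0) = -6
  2·M_1 + 8·M_2 + 2·M_3 = 6(Δ_2 - Δ_1) = -21
  2·M_2 + 10·M_3 + 3·M_4 = 6(Δ_3 - Δ_2) = 5
Clamped end conditions give two more equations: 2h_0·M_0 + h_0·M_1 = 6(Δ_0 - s'(0)) = 36 and h_3·M_3 + 2h_3·M_4 = 6(s'(8) - Δ_3) = -14.
Solving the tridiagonal system: M_0 = 4193/212, M_1 = -377/106, M_2 = -941/424, M_3 = 205/106, M_4 = -2099/636.
On [3, 5], with s_2(x) = a_2 + b_2·(x - 3) + c_2·(x - 3)² + d_2·(x - 3)³: c_2 = M_2/2 = -941/848, d_2 = (M_3 - M_2)/(6h_2) = 587/1696, b_2 = Δ_2 - h_2(2M_2 + M_3)/6 = -141/212.

-1.1097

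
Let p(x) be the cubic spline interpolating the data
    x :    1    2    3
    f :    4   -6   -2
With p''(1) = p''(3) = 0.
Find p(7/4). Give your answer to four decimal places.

Put M_i = p'' at the i-th knot. Here h = (1, 1) and Δ = (-10, 4), so the interior equations h_(i-1)·M_(i-1) + 2(h_(i-1)+h_i)·M_i + h_i·M_(i+1) = 6(Δ_i − Δ_(i-1)) read
  1·M_0 + 4·M_1 + 1·M_2 = 6(Δ_1 - Δ_0) = 84
Natural end conditions: M_0 = M_2 = 0.
Solving the tridiagonal system: M_0 = 0, M_1 = 21, M_2 = 0.
On [1, 2], p(x) = 4 - 27/2·(x - 1) + 0·(x - 1)² + 7/2·(x - 1)³.
With (x - 1) = 3/4: p(7/4) = -595/128.

-4.6484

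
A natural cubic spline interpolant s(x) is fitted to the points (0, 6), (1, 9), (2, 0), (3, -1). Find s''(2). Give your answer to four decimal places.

Let M_i = s''(x_i). Step sizes h_i = 1, 1, 1; slopes of the chords Δ_i = (y_(i+1) - y_i)/h_i = 3, -9, -1.
  1·M_0 + 4·M_1 + 1·M_2 = 6(Δ_1 - Δ_0) = -72
  1·M_1 + 4·M_2 + 1·M_3 = 6(Δ_2 - Δ_1) = 48
Natural end conditions: M_0 = M_3 = 0.
Solving the tridiagonal system: M_0 = 0, M_1 = -112/5, M_2 = 88/5, M_3 = 0.

17.6000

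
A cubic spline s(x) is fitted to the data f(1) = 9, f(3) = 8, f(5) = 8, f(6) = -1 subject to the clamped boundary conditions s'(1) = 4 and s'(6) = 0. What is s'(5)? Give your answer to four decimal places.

-9.1522

With M_i denoting the second derivative at x_i, h_i = 2, 2, 1, and Δ_i = (y_(i+1) − y_i)/h_i = -1/2, 0, -9:
  2·M_0 + 8·M_1 + 2·M_2 = 6(Δ_1 - Δ_0) = 3
  2·M_1 + 6·M_2 + 1·M_3 = 6(Δ_2 - Δ_1) = -54
Clamped end conditions give two more equations: 2h_0·M_0 + h_0·M_1 = 6(Δ_0 - s'(1)) = -27 and h_2·M_2 + 2h_2·M_3 = 6(s'(6) - Δ_2) = 54.
Forward elimination and back-substitution give M_0 = -479/46, M_1 = 337/46, M_2 = -400/23, M_3 = 821/23.
On [5, 6], s'(x) = b_2 + 2c_2·(x - 5) + 3d_2·(x - 5)² with b_2 = Δ_2 - h_2(2M_2 + M_3)/6 = -421/46, c_2 = M_2/2 = -200/23, d_2 = (M_3 - M_2)/(6h_2) = 407/46. So s'(5) = -421/46.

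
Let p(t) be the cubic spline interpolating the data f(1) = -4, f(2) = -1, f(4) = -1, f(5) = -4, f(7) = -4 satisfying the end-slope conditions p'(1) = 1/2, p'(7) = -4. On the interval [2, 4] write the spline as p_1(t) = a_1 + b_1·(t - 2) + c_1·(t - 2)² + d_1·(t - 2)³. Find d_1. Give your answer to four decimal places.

0.0565

Put M_i = p'' at the i-th knot. Here h = (1, 2, 1, 2) and Δ = (3, 0, -3, 0), so the interior equations h_(i-1)·M_(i-1) + 2(h_(i-1)+h_i)·M_i + h_i·M_(i+1) = 6(Δ_i − Δ_(i-1)) read
  1·M_0 + 6·M_1 + 2·M_2 = 6(Δ_1 - Δ_0) = -18
  2·M_1 + 6·M_2 + 1·M_3 = 6(Δ_2 - Δ_1) = -18
  1·M_2 + 6·M_3 + 2·M_4 = 6(Δ_3 - Δ_2) = 18
Clamped end conditions give two more equations: 2h_0·M_0 + h_0·M_1 = 6(Δ_0 - p'(1)) = 15 and h_3·M_3 + 2h_3·M_4 = 6(p'(7) - Δ_3) = -24.
Solving: M_0 = 288/31, M_1 = -111/31, M_2 = -90/31, M_3 = 204/31, M_4 = -288/31.
On [2, 4], with p_1(t) = a_1 + b_1·(t - 2) + c_1·(t - 2)² + d_1·(t - 2)³: c_1 = M_1/2 = -111/62, d_1 = (M_2 - M_1)/(6h_1) = 7/124, b_1 = Δ_1 - h_1(2M_1 + M_2)/6 = 104/31.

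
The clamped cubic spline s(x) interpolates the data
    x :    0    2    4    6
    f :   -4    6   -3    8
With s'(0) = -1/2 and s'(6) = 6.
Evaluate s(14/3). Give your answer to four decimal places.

Put M_i = s'' at the i-th knot. Here h = (2, 2, 2) and Δ = (5, -9/2, 11/2), so the interior equations h_(i-1)·M_(i-1) + 2(h_(i-1)+h_i)·M_i + h_i·M_(i+1) = 6(Δ_i − Δ_(i-1)) read
  2·M_0 + 8·M_1 + 2·M_2 = 6(Δ_1 - Δ_0) = -57
  2·M_1 + 8·M_2 + 2·M_3 = 6(Δ_2 - Δ_1) = 60
Clamped end conditions give two more equations: 2h_0·M_0 + h_0·M_1 = 6(Δ_0 - s'(0)) = 33 and h_2·M_2 + 2h_2·M_3 = 6(s'(6) - Δ_2) = 3.
Forward elimination and back-substitution give M_0 = 229/15, M_1 = -421/30, M_2 = 371/30, M_3 = -163/30.
On [4, 6], s(x) = -3 - 14/15·(x - 4) + 371/60·(x - 4)² - 89/60·(x - 4)³.
With (x - 4) = 2/3: s(14/3) = -532/405.

-1.3136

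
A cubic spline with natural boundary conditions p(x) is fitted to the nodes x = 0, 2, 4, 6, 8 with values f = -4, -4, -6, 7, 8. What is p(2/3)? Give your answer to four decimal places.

-3.4603

Let σ_i = p''(x_i). Step sizes h_i = 2, 2, 2, 2; slopes of the chords Δ_i = (y_(i+1) - y_i)/h_i = 0, -1, 13/2, 1/2.
  2·σ_0 + 8·σ_1 + 2·σ_2 = 6(Δ_1 - Δ_0) = -6
  2·σ_1 + 8·σ_2 + 2·σ_3 = 6(Δ_2 - Δ_1) = 45
  2·σ_2 + 8·σ_3 + 2·σ_4 = 6(Δ_3 - Δ_2) = -36
Natural end conditions: σ_0 = σ_4 = 0.
Hence σ_0 = 0, σ_1 = -153/56, σ_2 = 111/14, σ_3 = -363/56, σ_4 = 0.
On [0, 2], p(x) = -4 + 51/56·x + 0·x² - 51/224·x³.
With x = 2/3: p(2/3) = -218/63.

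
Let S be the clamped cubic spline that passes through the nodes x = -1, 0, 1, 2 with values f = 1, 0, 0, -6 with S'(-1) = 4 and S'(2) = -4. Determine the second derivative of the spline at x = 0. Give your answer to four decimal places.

Let σ_i = S''(x_i). Step sizes h_i = 1, 1, 1; slopes of the chords Δ_i = (y_(i+1) - y_i)/h_i = -1, 0, -6.
  1·σ_0 + 4·σ_1 + 1·σ_2 = 6(Δ_1 - Δ_0) = 6
  1·σ_1 + 4·σ_2 + 1·σ_3 = 6(Δ_2 - Δ_1) = -36
Clamped end conditions give two more equations: 2h_0·σ_0 + h_0·σ_1 = 6(Δ_0 - S'(-1)) = -30 and h_2·σ_2 + 2h_2·σ_3 = 6(S'(2) - Δ_2) = 12.
Forward elimination and back-substitution give σ_0 = -302/15, σ_1 = 154/15, σ_2 = -224/15, σ_3 = 202/15.

10.2667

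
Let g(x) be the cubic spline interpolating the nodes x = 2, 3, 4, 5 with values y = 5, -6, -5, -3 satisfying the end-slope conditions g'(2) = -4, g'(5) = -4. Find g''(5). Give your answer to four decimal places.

Let σ_i = g''(x_i). Step sizes h_i = 1, 1, 1; slopes of the chords Δ_i = (y_(i+1) - y_i)/h_i = -11, 1, 2.
  1·σ_0 + 4·σ_1 + 1·σ_2 = 6(Δ_1 - Δ_0) = 72
  1·σ_1 + 4·σ_2 + 1·σ_3 = 6(Δ_2 - Δ_1) = 6
Clamped end conditions give two more equations: 2h_0·σ_0 + h_0·σ_1 = 6(Δ_0 - g'(2)) = -42 and h_2·σ_2 + 2h_2·σ_3 = 6(g'(5) - Δ_2) = -36.
Solving: σ_0 = -172/5, σ_1 = 134/5, σ_2 = -4/5, σ_3 = -88/5.

-17.6000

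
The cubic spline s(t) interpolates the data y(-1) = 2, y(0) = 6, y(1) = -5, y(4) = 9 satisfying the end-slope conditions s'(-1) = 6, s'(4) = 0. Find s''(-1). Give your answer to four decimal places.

9.0345

Let m_i = s''(x_i). Step sizes h_i = 1, 1, 3; slopes of the chords Δ_i = (y_(i+1) - y_i)/h_i = 4, -11, 14/3.
  1·m_0 + 4·m_1 + 1·m_2 = 6(Δ_1 - Δ_0) = -90
  1·m_1 + 8·m_2 + 3·m_3 = 6(Δ_2 - Δ_1) = 94
Clamped end conditions give two more equations: 2h_0·m_0 + h_0·m_1 = 6(Δ_0 - s'(-1)) = -12 and h_2·m_2 + 2h_2·m_3 = 6(s'(4) - Δ_2) = -28.
Solving: m_0 = 262/29, m_1 = -872/29, m_2 = 616/29, m_3 = -1330/87.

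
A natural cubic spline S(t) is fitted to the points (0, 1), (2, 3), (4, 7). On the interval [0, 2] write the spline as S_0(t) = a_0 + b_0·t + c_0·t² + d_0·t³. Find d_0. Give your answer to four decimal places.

0.0625

Let M_i = S''(x_i). Step sizes h_i = 2, 2; slopes of the chords Δ_i = (y_(i+1) - y_i)/h_i = 1, 2.
  2·M_0 + 8·M_1 + 2·M_2 = 6(Δ_1 - Δ_0) = 6
Natural end conditions: M_0 = M_2 = 0.
Solving: M_0 = 0, M_1 = 3/4, M_2 = 0.
On [0, 2], with S_0(t) = a_0 + b_0·t + c_0·t² + d_0·t³: c_0 = M_0/2 = 0, d_0 = (M_1 - M_0)/(6h_0) = 1/16, b_0 = Δ_0 - h_0(2M_0 + M_1)/6 = 3/4.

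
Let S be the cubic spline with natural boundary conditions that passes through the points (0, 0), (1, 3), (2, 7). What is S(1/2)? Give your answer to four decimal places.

Let m_i = S''(x_i). Step sizes h_i = 1, 1; slopes of the chords Δ_i = (y_(i+1) - y_i)/h_i = 3, 4.
  1·m_0 + 4·m_1 + 1·m_2 = 6(Δ_1 - Δ_0) = 6
Natural end conditions: m_0 = m_2 = 0.
Solving: m_0 = 0, m_1 = 3/2, m_2 = 0.
On [0, 1], S(x) = 0 + 11/4·x + 0·x² + 1/4·x³.
With x = 1/2: S(1/2) = 45/32.

1.4063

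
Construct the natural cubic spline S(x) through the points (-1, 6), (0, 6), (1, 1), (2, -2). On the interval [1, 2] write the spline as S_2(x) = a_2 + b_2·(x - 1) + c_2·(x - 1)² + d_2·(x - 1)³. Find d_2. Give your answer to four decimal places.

-0.8667

Write m_i for S''(x_i). With h_i = 1, 1, 1 and divided differences Δ_i = 0, -5, -3, the continuity of S' gives the tridiagonal system
  1·m_0 + 4·m_1 + 1·m_2 = 6(Δ_1 - Δ_0) = -30
  1·m_1 + 4·m_2 + 1·m_3 = 6(Δ_2 - Δ_1) = 12
Natural end conditions: m_0 = m_3 = 0.
Solving: m_0 = 0, m_1 = -44/5, m_2 = 26/5, m_3 = 0.
On [1, 2], with S_2(x) = a_2 + b_2·(x - 1) + c_2·(x - 1)² + d_2·(x - 1)³: c_2 = m_2/2 = 13/5, d_2 = (m_3 - m_2)/(6h_2) = -13/15, b_2 = Δ_2 - h_2(2m_2 + m_3)/6 = -71/15.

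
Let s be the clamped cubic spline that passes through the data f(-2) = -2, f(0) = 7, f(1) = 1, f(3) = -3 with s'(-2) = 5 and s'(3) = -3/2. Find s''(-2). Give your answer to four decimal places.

Let M_i = s''(x_i). Step sizes h_i = 2, 1, 2; slopes of the chords Δ_i = (y_(i+1) - y_i)/h_i = 9/2, -6, -2.
  2·M_0 + 6·M_1 + 1·M_2 = 6(Δ_1 - Δ_0) = -63
  1·M_1 + 6·M_2 + 2·M_3 = 6(Δ_2 - Δ_1) = 24
Clamped end conditions give two more equations: 2h_0·M_0 + h_0·M_1 = 6(Δ_0 - s'(-2)) = -3 and h_2·M_2 + 2h_2·M_3 = 6(s'(3) - Δ_2) = 3.
Forward elimination and back-substitution give M_0 = 49/8, M_1 = -55/4, M_2 = 29/4, M_3 = -23/8.

6.1250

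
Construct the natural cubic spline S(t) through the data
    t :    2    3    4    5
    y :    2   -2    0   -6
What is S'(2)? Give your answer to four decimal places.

-6.1333

With m_i denoting the second derivative at x_i, h_i = 1, 1, 1, and Δ_i = (y_(i+1) − y_i)/h_i = -4, 2, -6:
  1·m_0 + 4·m_1 + 1·m_2 = 6(Δ_1 - Δ_0) = 36
  1·m_1 + 4·m_2 + 1·m_3 = 6(Δ_2 - Δ_1) = -48
Natural end conditions: m_0 = m_3 = 0.
Hence m_0 = 0, m_1 = 64/5, m_2 = -76/5, m_3 = 0.
On [2, 3], S'(t) = b_0 + 2c_0·(t - 2) + 3d_0·(t - 2)² with b_0 = Δ_0 - h_0(2m_0 + m_1)/6 = -92/15, c_0 = m_0/2 = 0, d_0 = (m_1 - m_0)/(6h_0) = 32/15. So S'(2) = -92/15.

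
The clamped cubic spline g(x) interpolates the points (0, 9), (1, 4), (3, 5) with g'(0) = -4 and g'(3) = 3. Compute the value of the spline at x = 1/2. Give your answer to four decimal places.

Write m_i for g''(x_i). With h_i = 1, 2 and divided differences Δ_i = -5, 1/2, the continuity of g' gives the tridiagonal system
  1·m_0 + 6·m_1 + 2·m_2 = 6(Δ_1 - Δ_0) = 33
Clamped end conditions give two more equations: 2h_0·m_0 + h_0·m_1 = 6(Δ_0 - g'(0)) = -6 and h_1·m_1 + 2h_1·m_2 = 6(g'(3) - Δ_1) = 15.
Solving the tridiagonal system: m_0 = -37/6, m_1 = 19/3, m_2 = 7/12.
On [0, 1], g(x) = 9 - 4·x - 37/12·x² + 25/12·x³.
With x = 1/2: g(1/2) = 623/96.

6.4896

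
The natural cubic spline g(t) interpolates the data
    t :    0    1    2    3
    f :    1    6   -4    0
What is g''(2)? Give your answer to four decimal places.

28.4000

Write m_i for g''(x_i). With h_i = 1, 1, 1 and divided differences Δ_i = 5, -10, 4, the continuity of g' gives the tridiagonal system
  1·m_0 + 4·m_1 + 1·m_2 = 6(Δ_1 - Δ_0) = -90
  1·m_1 + 4·m_2 + 1·m_3 = 6(Δ_2 - Δ_1) = 84
Natural end conditions: m_0 = m_3 = 0.
Solving: m_0 = 0, m_1 = -148/5, m_2 = 142/5, m_3 = 0.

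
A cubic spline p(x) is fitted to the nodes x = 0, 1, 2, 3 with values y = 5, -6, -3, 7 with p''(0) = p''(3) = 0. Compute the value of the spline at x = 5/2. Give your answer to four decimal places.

1.6500

Write M_i for p''(x_i). With h_i = 1, 1, 1 and divided differences Δ_i = -11, 3, 10, the continuity of p' gives the tridiagonal system
  1·M_0 + 4·M_1 + 1·M_2 = 6(Δ_1 - Δ_0) = 84
  1·M_1 + 4·M_2 + 1·M_3 = 6(Δ_2 - Δ_1) = 42
Natural end conditions: M_0 = M_3 = 0.
Solving: M_0 = 0, M_1 = 98/5, M_2 = 28/5, M_3 = 0.
On [2, 3], p(x) = -3 + 122/15·(x - 2) + 14/5·(x - 2)² - 14/15·(x - 2)³.
With (x - 2) = 1/2: p(5/2) = 33/20.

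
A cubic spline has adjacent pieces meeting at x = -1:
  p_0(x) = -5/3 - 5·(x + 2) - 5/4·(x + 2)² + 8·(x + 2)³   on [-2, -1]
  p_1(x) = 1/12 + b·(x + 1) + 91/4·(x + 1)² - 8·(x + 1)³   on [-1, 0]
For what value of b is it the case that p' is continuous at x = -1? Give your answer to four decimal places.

p_0'(x) = -5 - 5/2·(x + 2) + 24·(x + 2)², so p_0'(-1) = 33/2. On the right, p_1'(-1) = b, so b = 33/2.

16.5000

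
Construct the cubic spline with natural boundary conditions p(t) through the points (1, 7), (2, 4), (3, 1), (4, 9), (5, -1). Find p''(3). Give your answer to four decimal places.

26.5714

Put M_i = p'' at the i-th knot. Here h = (1, 1, 1, 1) and Δ = (-3, -3, 8, -10), so the interior equations h_(i-1)·M_(i-1) + 2(h_(i-1)+h_i)·M_i + h_i·M_(i+1) = 6(Δ_i − Δ_(i-1)) read
  1·M_0 + 4·M_1 + 1·M_2 = 6(Δ_1 - Δ_0) = 0
  1·M_1 + 4·M_2 + 1·M_3 = 6(Δ_2 - Δ_1) = 66
  1·M_2 + 4·M_3 + 1·M_4 = 6(Δ_3 - Δ_2) = -108
Natural end conditions: M_0 = M_4 = 0.
Solving the tridiagonal system: M_0 = 0, M_1 = -93/14, M_2 = 186/7, M_3 = -471/14, M_4 = 0.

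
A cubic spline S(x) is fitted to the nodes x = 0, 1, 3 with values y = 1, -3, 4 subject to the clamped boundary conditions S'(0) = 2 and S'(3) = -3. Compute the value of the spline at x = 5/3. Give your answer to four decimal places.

Put m_i = S'' at the i-th knot. Here h = (1, 2) and Δ = (-4, 7/2), so the interior equations h_(i-1)·m_(i-1) + 2(h_(i-1)+h_i)·m_i + h_i·m_(i+1) = 6(Δ_i − Δ_(i-1)) read
  1·m_0 + 6·m_1 + 2·m_2 = 6(Δ_1 - Δ_0) = 45
Clamped end conditions give two more equations: 2h_0·m_0 + h_0·m_1 = 6(Δ_0 - S'(0)) = -36 and h_1·m_1 + 2h_1·m_2 = 6(S'(3) - Δ_1) = -39.
Solving the tridiagonal system: m_0 = -163/6, m_1 = 55/3, m_2 = -227/12.
On [1, 3], S(x) = -3 - 29/12·(x - 1) + 55/6·(x - 1)² - 149/48·(x - 1)³.
With (x - 1) = 2/3: S(5/3) = -118/81.

-1.4568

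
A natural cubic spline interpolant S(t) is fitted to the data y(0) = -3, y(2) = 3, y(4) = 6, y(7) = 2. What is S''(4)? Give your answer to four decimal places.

With m_i denoting the second derivative at x_i, h_i = 2, 2, 3, and Δ_i = (y_(i+1) − y_i)/h_i = 3, 3/2, -4/3:
  2·m_0 + 8·m_1 + 2·m_2 = 6(Δ_1 - Δ_0) = -9
  2·m_1 + 10·m_2 + 3·m_3 = 6(Δ_2 - Δ_1) = -17
Natural end conditions: m_0 = m_3 = 0.
Solving the tridiagonal system: m_0 = 0, m_1 = -14/19, m_2 = -59/38, m_3 = 0.

-1.5526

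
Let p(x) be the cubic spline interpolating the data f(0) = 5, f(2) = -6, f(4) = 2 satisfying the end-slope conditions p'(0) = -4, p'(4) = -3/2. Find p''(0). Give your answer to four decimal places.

-8.7500

Let m_i = p''(x_i). Step sizes h_i = 2, 2; slopes of the chords Δ_i = (y_(i+1) - y_i)/h_i = -11/2, 4.
  2·m_0 + 8·m_1 + 2·m_2 = 6(Δ_1 - Δ_0) = 57
Clamped end conditions give two more equations: 2h_0·m_0 + h_0·m_1 = 6(Δ_0 - p'(0)) = -9 and h_1·m_1 + 2h_1·m_2 = 6(p'(4) - Δ_1) = -33.
Solving the tridiagonal system: m_0 = -35/4, m_1 = 13, m_2 = -59/4.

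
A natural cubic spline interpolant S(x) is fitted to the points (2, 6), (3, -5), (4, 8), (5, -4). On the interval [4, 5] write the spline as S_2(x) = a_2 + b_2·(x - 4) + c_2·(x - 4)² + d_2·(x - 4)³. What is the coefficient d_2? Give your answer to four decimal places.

With M_i denoting the second derivative at x_i, h_i = 1, 1, 1, and Δ_i = (y_(i+1) − y_i)/h_i = -11, 13, -12:
  1·M_0 + 4·M_1 + 1·M_2 = 6(Δ_1 - Δ_0) = 144
  1·M_1 + 4·M_2 + 1·M_3 = 6(Δ_2 - Δ_1) = -150
Natural end conditions: M_0 = M_3 = 0.
Solving the tridiagonal system: M_0 = 0, M_1 = 242/5, M_2 = -248/5, M_3 = 0.
On [4, 5], with S_2(x) = a_2 + b_2·(x - 4) + c_2·(x - 4)² + d_2·(x - 4)³: c_2 = M_2/2 = -124/5, d_2 = (M_3 - M_2)/(6h_2) = 124/15, b_2 = Δ_2 - h_2(2M_2 + M_3)/6 = 68/15.

8.2667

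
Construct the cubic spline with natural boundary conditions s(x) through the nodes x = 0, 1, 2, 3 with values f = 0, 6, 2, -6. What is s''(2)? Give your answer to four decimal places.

-2.4000

Put M_i = s'' at the i-th knot. Here h = (1, 1, 1) and Δ = (6, -4, -8), so the interior equations h_(i-1)·M_(i-1) + 2(h_(i-1)+h_i)·M_i + h_i·M_(i+1) = 6(Δ_i − Δ_(i-1)) read
  1·M_0 + 4·M_1 + 1·M_2 = 6(Δ_1 - Δ_0) = -60
  1·M_1 + 4·M_2 + 1·M_3 = 6(Δ_2 - Δ_1) = -24
Natural end conditions: M_0 = M_3 = 0.
Solving the tridiagonal system: M_0 = 0, M_1 = -72/5, M_2 = -12/5, M_3 = 0.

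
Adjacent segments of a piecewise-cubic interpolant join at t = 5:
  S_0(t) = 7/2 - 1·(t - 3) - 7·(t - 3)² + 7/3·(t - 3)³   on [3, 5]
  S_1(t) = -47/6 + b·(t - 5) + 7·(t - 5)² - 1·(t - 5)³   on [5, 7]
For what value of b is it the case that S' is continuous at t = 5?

S_0'(t) = -1 - 14·(t - 3) + 7·(t - 3)², so S_0'(5) = -1. On the right, S_1'(5) = b, so b = -1.

-1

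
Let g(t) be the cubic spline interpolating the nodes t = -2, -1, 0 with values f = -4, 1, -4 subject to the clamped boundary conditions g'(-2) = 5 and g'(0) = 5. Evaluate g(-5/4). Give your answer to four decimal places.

Let σ_i = g''(x_i). Step sizes h_i = 1, 1; slopes of the chords Δ_i = (y_(i+1) - y_i)/h_i = 5, -5.
  1·σ_0 + 4·σ_1 + 1·σ_2 = 6(Δ_1 - Δ_0) = -60
Clamped end conditions give two more equations: 2h_0·σ_0 + h_0·σ_1 = 6(Δ_0 - g'(-2)) = 0 and h_1·σ_1 + 2h_1·σ_2 = 6(g'(0) - Δ_1) = 60.
Solving: σ_0 = 15, σ_1 = -30, σ_2 = 45.
On [-2, -1], g(t) = -4 + 5·(t + 2) + 15/2·(t + 2)² - 15/2·(t + 2)³.
With (t + 2) = 3/4: g(-5/4) = 103/128.

0.8047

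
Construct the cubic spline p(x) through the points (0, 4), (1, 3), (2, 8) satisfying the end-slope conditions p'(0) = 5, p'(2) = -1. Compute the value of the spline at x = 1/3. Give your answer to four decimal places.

4.3333

Let M_i = p''(x_i). Step sizes h_i = 1, 1; slopes of the chords Δ_i = (y_(i+1) - y_i)/h_i = -1, 5.
  1·M_0 + 4·M_1 + 1·M_2 = 6(Δ_1 - Δ_0) = 36
Clamped end conditions give two more equations: 2h_0·M_0 + h_0·M_1 = 6(Δ_0 - p'(0)) = -36 and h_1·M_1 + 2h_1·M_2 = 6(p'(2) - Δ_1) = -36.
Solving: M_0 = -30, M_1 = 24, M_2 = -30.
On [0, 1], p(x) = 4 + 5·x - 15·x² + 9·x³.
With x = 1/3: p(1/3) = 13/3.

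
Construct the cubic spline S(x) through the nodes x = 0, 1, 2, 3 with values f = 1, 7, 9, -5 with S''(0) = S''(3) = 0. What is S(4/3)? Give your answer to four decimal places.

8.8519

Let M_i = S''(x_i). Step sizes h_i = 1, 1, 1; slopes of the chords Δ_i = (y_(i+1) - y_i)/h_i = 6, 2, -14.
  1·M_0 + 4·M_1 + 1·M_2 = 6(Δ_1 - Δ_0) = -24
  1·M_1 + 4·M_2 + 1·M_3 = 6(Δ_2 - Δ_1) = -96
Natural end conditions: M_0 = M_3 = 0.
Forward elimination and back-substitution give M_0 = 0, M_1 = 0, M_2 = -24, M_3 = 0.
On [1, 2], S(x) = 7 + 6·(x - 1) + 0·(x - 1)² - 4·(x - 1)³.
With (x - 1) = 1/3: S(4/3) = 239/27.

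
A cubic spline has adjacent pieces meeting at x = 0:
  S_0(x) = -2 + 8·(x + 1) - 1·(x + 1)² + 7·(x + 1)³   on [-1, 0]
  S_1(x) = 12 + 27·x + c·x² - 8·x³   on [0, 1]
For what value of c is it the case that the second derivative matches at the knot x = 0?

20

S_0''(x) = -2 + 42·(x + 1), so S_0''(0) = 40. On the right, S_1''(0) = 2c, so c = 20.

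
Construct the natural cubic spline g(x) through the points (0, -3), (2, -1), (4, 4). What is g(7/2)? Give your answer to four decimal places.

2.5742

Let M_i = g''(x_i). Step sizes h_i = 2, 2; slopes of the chords Δ_i = (y_(i+1) - y_i)/h_i = 1, 5/2.
  2·M_0 + 8·M_1 + 2·M_2 = 6(Δ_1 - Δ_0) = 9
Natural end conditions: M_0 = M_2 = 0.
Hence M_0 = 0, M_1 = 9/8, M_2 = 0.
On [2, 4], g(x) = -1 + 7/4·(x - 2) + 9/16·(x - 2)² - 3/32·(x - 2)³.
With (x - 2) = 3/2: g(7/2) = 659/256.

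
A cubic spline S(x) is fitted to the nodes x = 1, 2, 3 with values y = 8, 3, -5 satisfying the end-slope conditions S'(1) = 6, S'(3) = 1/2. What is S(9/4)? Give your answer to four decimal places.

Let M_i = S''(x_i). Step sizes h_i = 1, 1; slopes of the chords Δ_i = (y_(i+1) - y_i)/h_i = -5, -8.
  1·M_0 + 4·M_1 + 1·M_2 = 6(Δ_1 - Δ_0) = -18
Clamped end conditions give two more equations: 2h_0·M_0 + h_0·M_1 = 6(Δ_0 - S'(1)) = -66 and h_1·M_1 + 2h_1·M_2 = 6(S'(3) - Δ_1) = 51.
Hence M_0 = -125/4, M_1 = -7/2, M_2 = 109/4.
On [2, 3], S(x) = 3 - 91/8·(x - 2) - 7/4·(x - 2)² + 41/8·(x - 2)³.
With (x - 2) = 1/4: S(9/4) = 65/512.

0.1270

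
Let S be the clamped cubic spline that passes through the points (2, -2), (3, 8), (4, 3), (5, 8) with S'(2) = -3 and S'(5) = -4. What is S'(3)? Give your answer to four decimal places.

Put σ_i = S'' at the i-th knot. Here h = (1, 1, 1) and Δ = (10, -5, 5), so the interior equations h_(i-1)·σ_(i-1) + 2(h_(i-1)+h_i)·σ_i + h_i·σ_(i+1) = 6(Δ_i − Δ_(i-1)) read
  1·σ_0 + 4·σ_1 + 1·σ_2 = 6(Δ_1 - Δ_0) = -90
  1·σ_1 + 4·σ_2 + 1·σ_3 = 6(Δ_2 - Δ_1) = 60
Clamped end conditions give two more equations: 2h_0·σ_0 + h_0·σ_1 = 6(Δ_0 - S'(2)) = 78 and h_2·σ_2 + 2h_2·σ_3 = 6(S'(5) - Δ_2) = -54.
Forward elimination and back-substitution give σ_0 = 944/15, σ_1 = -718/15, σ_2 = 578/15, σ_3 = -694/15.
On [3, 4], S'(x) = b_1 + 2c_1·(x - 3) + 3d_1·(x - 3)² with b_1 = Δ_1 - h_1(2σ_1 + σ_2)/6 = 68/15, c_1 = σ_1/2 = -359/15, d_1 = (σ_2 - σ_1)/(6h_1) = 72/5. So S'(3) = 68/15.

4.5333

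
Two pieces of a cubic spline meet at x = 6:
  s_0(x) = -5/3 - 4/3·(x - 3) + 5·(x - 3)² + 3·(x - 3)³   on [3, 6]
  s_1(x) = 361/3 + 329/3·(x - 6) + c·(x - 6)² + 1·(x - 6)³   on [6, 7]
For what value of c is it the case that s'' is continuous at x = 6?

32

s_0''(x) = 10 + 18·(x - 3), so s_0''(6) = 64. On the right, s_1''(6) = 2c, so c = 32.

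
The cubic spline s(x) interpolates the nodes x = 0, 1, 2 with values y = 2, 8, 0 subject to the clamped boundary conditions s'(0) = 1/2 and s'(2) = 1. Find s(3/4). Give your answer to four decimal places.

7.3496

With m_i denoting the second derivative at x_i, h_i = 1, 1, and Δ_i = (y_(i+1) − y_i)/h_i = 6, -8:
  1·m_0 + 4·m_1 + 1·m_2 = 6(Δ_1 - Δ_0) = -84
Clamped end conditions give two more equations: 2h_0·m_0 + h_0·m_1 = 6(Δ_0 - s'(0)) = 33 and h_1·m_1 + 2h_1·m_2 = 6(s'(2) - Δ_1) = 54.
Solving the tridiagonal system: m_0 = 151/4, m_1 = -85/2, m_2 = 193/4.
On [0, 1], s(x) = 2 + 1/2·x + 151/8·x² - 107/8·x³.
With x = 3/4: s(3/4) = 3763/512.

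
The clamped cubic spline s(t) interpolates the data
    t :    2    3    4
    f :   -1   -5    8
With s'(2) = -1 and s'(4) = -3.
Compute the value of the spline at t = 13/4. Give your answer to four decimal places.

Write σ_i for s''(x_i). With h_i = 1, 1 and divided differences Δ_i = -4, 13, the continuity of s' gives the tridiagonal system
  1·σ_0 + 4·σ_1 + 1·σ_2 = 6(Δ_1 - Δ_0) = 102
Clamped end conditions give two more equations: 2h_0·σ_0 + h_0·σ_1 = 6(Δ_0 - s'(2)) = -18 and h_1·σ_1 + 2h_1·σ_2 = 6(s'(4) - Δ_1) = -96.
Forward elimination and back-substitution give σ_0 = -71/2, σ_1 = 53, σ_2 = -149/2.
On [3, 4], s(t) = -5 + 31/4·(t - 3) + 53/2·(t - 3)² - 85/4·(t - 3)³.
With (t - 3) = 1/4: s(13/4) = -445/256.

-1.7383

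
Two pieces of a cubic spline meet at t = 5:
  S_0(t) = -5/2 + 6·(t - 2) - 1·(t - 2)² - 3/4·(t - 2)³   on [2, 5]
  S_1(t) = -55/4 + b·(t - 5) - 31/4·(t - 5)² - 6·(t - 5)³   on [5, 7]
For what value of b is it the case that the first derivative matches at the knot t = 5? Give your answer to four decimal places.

S_0'(t) = 6 - 2·(t - 2) - 9/4·(t - 2)², so S_0'(5) = -81/4. On the right, S_1'(5) = b, so b = -81/4.

-20.2500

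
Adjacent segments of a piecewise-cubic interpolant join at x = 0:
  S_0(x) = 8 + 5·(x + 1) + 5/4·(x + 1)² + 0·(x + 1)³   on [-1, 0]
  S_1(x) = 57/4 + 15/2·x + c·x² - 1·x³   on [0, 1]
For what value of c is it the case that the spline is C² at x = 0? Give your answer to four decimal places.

1.2500

S_0''(x) = 5/2 + 0·(x + 1), so S_0''(0) = 5/2. On the right, S_1''(0) = 2c, so c = 5/4.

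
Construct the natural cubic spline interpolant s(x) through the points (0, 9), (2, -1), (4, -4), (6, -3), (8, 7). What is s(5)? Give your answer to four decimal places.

Let M_i = s''(x_i). Step sizes h_i = 2, 2, 2, 2; slopes of the chords Δ_i = (y_(i+1) - y_i)/h_i = -5, -3/2, 1/2, 5.
  2·M_0 + 8·M_1 + 2·M_2 = 6(Δ_1 - Δ_0) = 21
  2·M_1 + 8·M_2 + 2·M_3 = 6(Δ_2 - Δ_1) = 12
  2·M_2 + 8·M_3 + 2·M_4 = 6(Δ_3 - Δ_2) = 27
Natural end conditions: M_0 = M_4 = 0.
Hence M_0 = 0, M_1 = 21/8, M_2 = 0, M_3 = 27/8, M_4 = 0.
On [4, 6], s(x) = -4 - 5/8·(x - 4) + 0·(x - 4)² + 9/32·(x - 4)³.
With (x - 4) = 1: s(5) = -139/32.

-4.3438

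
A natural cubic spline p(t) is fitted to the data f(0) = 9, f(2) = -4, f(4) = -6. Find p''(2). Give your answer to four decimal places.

4.1250

Let M_i = p''(x_i). Step sizes h_i = 2, 2; slopes of the chords Δ_i = (y_(i+1) - y_i)/h_i = -13/2, -1.
  2·M_0 + 8·M_1 + 2·M_2 = 6(Δ_1 - Δ_0) = 33
Natural end conditions: M_0 = M_2 = 0.
Hence M_0 = 0, M_1 = 33/8, M_2 = 0.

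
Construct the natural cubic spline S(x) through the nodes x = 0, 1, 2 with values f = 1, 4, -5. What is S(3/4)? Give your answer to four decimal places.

4.2344

Put σ_i = S'' at the i-th knot. Here h = (1, 1) and Δ = (3, -9), so the interior equations h_(i-1)·σ_(i-1) + 2(h_(i-1)+h_i)·σ_i + h_i·σ_(i+1) = 6(Δ_i − Δ_(i-1)) read
  1·σ_0 + 4·σ_1 + 1·σ_2 = 6(Δ_1 - Δ_0) = -72
Natural end conditions: σ_0 = σ_2 = 0.
Hence σ_0 = 0, σ_1 = -18, σ_2 = 0.
On [0, 1], S(x) = 1 + 6·x + 0·x² - 3·x³.
With x = 3/4: S(3/4) = 271/64.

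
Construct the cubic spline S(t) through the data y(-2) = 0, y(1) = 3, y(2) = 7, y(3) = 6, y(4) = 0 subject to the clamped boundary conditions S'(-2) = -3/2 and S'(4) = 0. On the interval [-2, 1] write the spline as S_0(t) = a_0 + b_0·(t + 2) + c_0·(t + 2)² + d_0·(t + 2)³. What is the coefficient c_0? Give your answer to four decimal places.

0.6528

With m_i denoting the second derivative at x_i, h_i = 3, 1, 1, 1, and Δ_i = (y_(i+1) − y_i)/h_i = 1, 4, -1, -6:
  3·m_0 + 8·m_1 + 1·m_2 = 6(Δ_1 - Δ_0) = 18
  1·m_1 + 4·m_2 + 1·m_3 = 6(Δ_2 - Δ_1) = -30
  1·m_2 + 4·m_3 + 1·m_4 = 6(Δ_3 - Δ_2) = -30
Clamped end conditions give two more equations: 2h_0·m_0 + h_0·m_1 = 6(Δ_0 - S'(-2)) = 15 and h_3·m_3 + 2h_3·m_4 = 6(S'(4) - Δ_3) = 36.
Solving the tridiagonal system: m_0 = 47/36, m_1 = 43/18, m_2 = -181/36, m_3 = -221/18, m_4 = 869/36.
On [-2, 1], with S_0(t) = a_0 + b_0·(t + 2) + c_0·(t + 2)² + d_0·(t + 2)³: c_0 = m_0/2 = 47/72, d_0 = (m_1 - m_0)/(6h_0) = 13/216, b_0 = Δ_0 - h_0(2m_0 + m_1)/6 = -3/2.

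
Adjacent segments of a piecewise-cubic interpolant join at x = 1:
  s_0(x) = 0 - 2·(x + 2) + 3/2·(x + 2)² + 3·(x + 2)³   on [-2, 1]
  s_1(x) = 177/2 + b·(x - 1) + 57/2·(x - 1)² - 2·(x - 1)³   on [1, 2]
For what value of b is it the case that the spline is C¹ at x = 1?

s_0'(x) = -2 + 3·(x + 2) + 9·(x + 2)², so s_0'(1) = 88. On the right, s_1'(1) = b, so b = 88.

88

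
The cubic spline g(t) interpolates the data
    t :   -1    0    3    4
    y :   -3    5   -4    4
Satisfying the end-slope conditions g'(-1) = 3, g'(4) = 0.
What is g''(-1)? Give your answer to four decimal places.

24.2857

Let M_i = g''(x_i). Step sizes h_i = 1, 3, 1; slopes of the chords Δ_i = (y_(i+1) - y_i)/h_i = 8, -3, 8.
  1·M_0 + 8·M_1 + 3·M_2 = 6(Δ_1 - Δ_0) = -66
  3·M_1 + 8·M_2 + 1·M_3 = 6(Δ_2 - Δ_1) = 66
Clamped end conditions give two more equations: 2h_0·M_0 + h_0·M_1 = 6(Δ_0 - g'(-1)) = 30 and h_2·M_2 + 2h_2·M_3 = 6(g'(4) - Δ_2) = -48.
Hence M_0 = 170/7, M_1 = -130/7, M_2 = 136/7, M_3 = -236/7.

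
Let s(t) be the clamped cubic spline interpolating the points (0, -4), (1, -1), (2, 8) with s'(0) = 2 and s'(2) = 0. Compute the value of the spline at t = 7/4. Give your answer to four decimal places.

Write M_i for s''(x_i). With h_i = 1, 1 and divided differences Δ_i = 3, 9, the continuity of s' gives the tridiagonal system
  1·M_0 + 4·M_1 + 1·M_2 = 6(Δ_1 - Δ_0) = 36
Clamped end conditions give two more equations: 2h_0·M_0 + h_0·M_1 = 6(Δ_0 - s'(0)) = 6 and h_1·M_1 + 2h_1·M_2 = 6(s'(2) - Δ_1) = -54.
Hence M_0 = -7, M_1 = 20, M_2 = -37.
On [1, 2], s(t) = -1 + 17/2·(t - 1) + 10·(t - 1)² - 19/2·(t - 1)³.
With (t - 1) = 3/4: s(7/4) = 895/128.

6.9922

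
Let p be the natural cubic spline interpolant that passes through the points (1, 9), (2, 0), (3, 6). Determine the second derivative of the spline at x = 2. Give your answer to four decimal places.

22.5000

Let M_i = p''(x_i). Step sizes h_i = 1, 1; slopes of the chords Δ_i = (y_(i+1) - y_i)/h_i = -9, 6.
  1·M_0 + 4·M_1 + 1·M_2 = 6(Δ_1 - Δ_0) = 90
Natural end conditions: M_0 = M_2 = 0.
Solving the tridiagonal system: M_0 = 0, M_1 = 45/2, M_2 = 0.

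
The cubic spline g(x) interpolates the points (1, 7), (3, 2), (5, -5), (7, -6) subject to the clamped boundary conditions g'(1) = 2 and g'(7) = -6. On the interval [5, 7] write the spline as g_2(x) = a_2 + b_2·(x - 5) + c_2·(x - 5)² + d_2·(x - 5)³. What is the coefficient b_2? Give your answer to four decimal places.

Put M_i = g'' at the i-th knot. Here h = (2, 2, 2) and Δ = (-5/2, -7/2, -1/2), so the interior equations h_(i-1)·M_(i-1) + 2(h_(i-1)+h_i)·M_i + h_i·M_(i+1) = 6(Δ_i − Δ_(i-1)) read
  2·M_0 + 8·M_1 + 2·M_2 = 6(Δ_1 - Δ_0) = -6
  2·M_1 + 8·M_2 + 2·M_3 = 6(Δ_2 - Δ_1) = 18
Clamped end conditions give two more equations: 2h_0·M_0 + h_0·M_1 = 6(Δ_0 - g'(1)) = -27 and h_2·M_2 + 2h_2·M_3 = 6(g'(7) - Δ_2) = -33.
Solving the tridiagonal system: M_0 = -197/30, M_1 = -11/30, M_2 = 151/30, M_3 = -323/30.
On [5, 7], with g_2(x) = a_2 + b_2·(x - 5) + c_2·(x - 5)² + d_2·(x - 5)³: c_2 = M_2/2 = 151/60, d_2 = (M_3 - M_2)/(6h_2) = -79/60, b_2 = Δ_2 - h_2(2M_2 + M_3)/6 = -4/15.

-0.2667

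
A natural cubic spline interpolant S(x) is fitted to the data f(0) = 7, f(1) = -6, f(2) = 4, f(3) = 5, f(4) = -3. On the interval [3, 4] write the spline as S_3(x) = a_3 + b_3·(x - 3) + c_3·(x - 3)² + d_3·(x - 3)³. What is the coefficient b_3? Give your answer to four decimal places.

Let M_i = S''(x_i). Step sizes h_i = 1, 1, 1, 1; slopes of the chords Δ_i = (y_(i+1) - y_i)/h_i = -13, 10, 1, -8.
  1·M_0 + 4·M_1 + 1·M_2 = 6(Δ_1 - Δ_0) = 138
  1·M_1 + 4·M_2 + 1·M_3 = 6(Δ_2 - Δ_1) = -54
  1·M_2 + 4·M_3 + 1·M_4 = 6(Δ_3 - Δ_2) = -54
Natural end conditions: M_0 = M_4 = 0.
Solving the tridiagonal system: M_0 = 0, M_1 = 279/7, M_2 = -150/7, M_3 = -57/7, M_4 = 0.
On [3, 4], with S_3(x) = a_3 + b_3·(x - 3) + c_3·(x - 3)² + d_3·(x - 3)³: c_3 = M_3/2 = -57/14, d_3 = (M_4 - M_3)/(6h_3) = 19/14, b_3 = Δ_3 - h_3(2M_3 + M_4)/6 = -37/7.

-5.2857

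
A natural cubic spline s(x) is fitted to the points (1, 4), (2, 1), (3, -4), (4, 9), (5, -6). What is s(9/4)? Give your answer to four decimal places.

-1.1959

Put M_i = s'' at the i-th knot. Here h = (1, 1, 1, 1) and Δ = (-3, -5, 13, -15), so the interior equations h_(i-1)·M_(i-1) + 2(h_(i-1)+h_i)·M_i + h_i·M_(i+1) = 6(Δ_i − Δ_(i-1)) read
  1·M_0 + 4·M_1 + 1·M_2 = 6(Δ_1 - Δ_0) = -12
  1·M_1 + 4·M_2 + 1·M_3 = 6(Δ_2 - Δ_1) = 108
  1·M_2 + 4·M_3 + 1·M_4 = 6(Δ_3 - Δ_2) = -168
Natural end conditions: M_0 = M_4 = 0.
Forward elimination and back-substitution give M_0 = 0, M_1 = -195/14, M_2 = 306/7, M_3 = -741/14, M_4 = 0.
On [2, 3], s(x) = 1 - 107/14·(x - 2) - 195/28·(x - 2)² + 269/28·(x - 2)³.
With (x - 2) = 1/4: s(9/4) = -2143/1792.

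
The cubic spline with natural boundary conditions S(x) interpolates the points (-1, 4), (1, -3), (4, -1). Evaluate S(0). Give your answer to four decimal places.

Let M_i = S''(x_i). Step sizes h_i = 2, 3; slopes of the chords Δ_i = (y_(i+1) - y_i)/h_i = -7/2, 2/3.
  2·M_0 + 10·M_1 + 3·M_2 = 6(Δ_1 - Δ_0) = 25
Natural end conditions: M_0 = M_2 = 0.
Solving the tridiagonal system: M_0 = 0, M_1 = 5/2, M_2 = 0.
On [-1, 1], S(x) = 4 - 13/3·(x + 1) + 0·(x + 1)² + 5/24·(x + 1)³.
With (x + 1) = 1: S(0) = -1/8.

-0.1250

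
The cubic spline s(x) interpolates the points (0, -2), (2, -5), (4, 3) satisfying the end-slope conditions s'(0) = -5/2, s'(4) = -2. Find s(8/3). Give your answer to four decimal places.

Put M_i = s'' at the i-th knot. Here h = (2, 2) and Δ = (-3/2, 4), so the interior equations h_(i-1)·M_(i-1) + 2(h_(i-1)+h_i)·M_i + h_i·M_(i+1) = 6(Δ_i − Δ_(i-1)) read
  2·M_0 + 8·M_1 + 2·M_2 = 6(Δ_1 - Δ_0) = 33
Clamped end conditions give two more equations: 2h_0·M_0 + h_0·M_1 = 6(Δ_0 - s'(0)) = 6 and h_1·M_1 + 2h_1·M_2 = 6(s'(4) - Δ_1) = -36.
Forward elimination and back-substitution give M_0 = -5/2, M_1 = 8, M_2 = -13.
On [2, 4], s(x) = -5 + 3·(x - 2) + 4·(x - 2)² - 7/4·(x - 2)³.
With (x - 2) = 2/3: s(8/3) = -47/27.

-1.7407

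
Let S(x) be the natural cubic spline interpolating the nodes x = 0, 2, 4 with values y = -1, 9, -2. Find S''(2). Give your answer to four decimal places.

Write σ_i for S''(x_i). With h_i = 2, 2 and divided differences Δ_i = 5, -11/2, the continuity of S' gives the tridiagonal system
  2·σ_0 + 8·σ_1 + 2·σ_2 = 6(Δ_1 - Δ_0) = -63
Natural end conditions: σ_0 = σ_2 = 0.
Solving the tridiagonal system: σ_0 = 0, σ_1 = -63/8, σ_2 = 0.

-7.8750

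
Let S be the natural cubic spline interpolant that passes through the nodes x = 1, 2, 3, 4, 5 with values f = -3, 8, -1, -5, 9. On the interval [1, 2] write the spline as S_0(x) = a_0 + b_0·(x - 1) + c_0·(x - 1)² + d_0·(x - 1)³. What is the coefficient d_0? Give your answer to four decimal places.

-5.3929

Let M_i = S''(x_i). Step sizes h_i = 1, 1, 1, 1; slopes of the chords Δ_i = (y_(i+1) - y_i)/h_i = 11, -9, -4, 14.
  1·M_0 + 4·M_1 + 1·M_2 = 6(Δ_1 - Δ_0) = -120
  1·M_1 + 4·M_2 + 1·M_3 = 6(Δ_2 - Δ_1) = 30
  1·M_2 + 4·M_3 + 1·M_4 = 6(Δ_3 - Δ_2) = 108
Natural end conditions: M_0 = M_4 = 0.
Solving: M_0 = 0, M_1 = -453/14, M_2 = 66/7, M_3 = 345/14, M_4 = 0.
On [1, 2], with S_0(x) = a_0 + b_0·(x - 1) + c_0·(x - 1)² + d_0·(x - 1)³: c_0 = M_0/2 = 0, d_0 = (M_1 - M_0)/(6h_0) = -151/28, b_0 = Δ_0 - h_0(2M_0 + M_1)/6 = 459/28.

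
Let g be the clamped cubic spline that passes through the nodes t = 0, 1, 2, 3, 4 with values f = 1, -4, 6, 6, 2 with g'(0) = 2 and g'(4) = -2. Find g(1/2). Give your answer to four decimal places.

Let σ_i = g''(x_i). Step sizes h_i = 1, 1, 1, 1; slopes of the chords Δ_i = (y_(i+1) - y_i)/h_i = -5, 10, 0, -4.
  1·σ_0 + 4·σ_1 + 1·σ_2 = 6(Δ_1 - Δ_0) = 90
  1·σ_1 + 4·σ_2 + 1·σ_3 = 6(Δ_2 - Δ_1) = -60
  1·σ_2 + 4·σ_3 + 1·σ_4 = 6(Δ_3 - Δ_2) = -24
Clamped end conditions give two more equations: 2h_0·σ_0 + h_0·σ_1 = 6(Δ_0 - g'(0)) = -42 and h_3·σ_3 + 2h_3·σ_4 = 6(g'(4) - Δ_3) = 12.
Solving: σ_0 = -1129/28, σ_1 = 541/14, σ_2 = -97/4, σ_3 = -23/14, σ_4 = 191/28.
On [0, 1], g(t) = 1 + 2·t - 1129/56·t² + 737/56·t³.
With t = 1/2: g(1/2) = -625/448.

-1.3951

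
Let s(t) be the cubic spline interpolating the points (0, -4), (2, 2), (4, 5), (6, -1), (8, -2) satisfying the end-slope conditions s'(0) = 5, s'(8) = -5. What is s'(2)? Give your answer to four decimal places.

2.5000

Let M_i = s''(x_i). Step sizes h_i = 2, 2, 2, 2; slopes of the chords Δ_i = (y_(i+1) - y_i)/h_i = 3, 3/2, -3, -1/2.
  2·M_0 + 8·M_1 + 2·M_2 = 6(Δ_1 - Δ_0) = -9
  2·M_1 + 8·M_2 + 2·M_3 = 6(Δ_2 - Δ_1) = -27
  2·M_2 + 8·M_3 + 2·M_4 = 6(Δ_3 - Δ_2) = 15
Clamped end conditions give two more equations: 2h_0·M_0 + h_0·M_1 = 6(Δ_0 - s'(0)) = -12 and h_3·M_3 + 2h_3·M_4 = 6(s'(8) - Δ_3) = -27.
Hence M_0 = -7/2, M_1 = 1, M_2 = -5, M_3 = 11/2, M_4 = -19/2.
On [2, 4], s'(t) = b_1 + 2c_1·(t - 2) + 3d_1·(t - 2)² with b_1 = Δ_1 - h_1(2M_1 + M_2)/6 = 5/2, c_1 = M_1/2 = 1/2, d_1 = (M_2 - M_1)/(6h_1) = -1/2. So s'(2) = 5/2.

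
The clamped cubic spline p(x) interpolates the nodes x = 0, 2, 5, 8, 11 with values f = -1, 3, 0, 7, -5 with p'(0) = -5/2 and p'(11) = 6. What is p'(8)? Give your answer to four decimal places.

With M_i denoting the second derivative at x_i, h_i = 2, 3, 3, 3, and Δ_i = (y_(i+1) − y_i)/h_i = 2, -1, 7/3, -4:
  2·M_0 + 10·M_1 + 3·M_2 = 6(Δ_1 - Δ_0) = -18
  3·M_1 + 12·M_2 + 3·M_3 = 6(Δ_2 - Δ_1) = 20
  3·M_2 + 12·M_3 + 3·M_4 = 6(Δ_3 - Δ_2) = -38
Clamped end conditions give two more equations: 2h_0·M_0 + h_0·M_1 = 6(Δ_0 - p'(0)) = 27 and h_3·M_3 + 2h_3·M_4 = 6(p'(11) - Δ_3) = 60.
Hence M_0 = 2647/284, M_1 = -365/71, M_2 = 699/142, M_3 = -1679/213, M_4 = 5939/426.
On [8, 11], p'(x) = b_3 + 2c_3·(x - 8) + 3d_3·(x - 8)² with b_3 = Δ_3 - h_3(2M_3 + M_4)/6 = -877/284, c_3 = M_3/2 = -1679/426, d_3 = (M_4 - M_3)/(6h_3) = 1033/852. So p'(8) = -877/284.

-3.0880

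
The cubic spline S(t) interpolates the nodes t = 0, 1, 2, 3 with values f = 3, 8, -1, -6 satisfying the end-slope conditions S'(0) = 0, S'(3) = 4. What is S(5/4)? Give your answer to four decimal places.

7.1125

Let M_i = S''(x_i). Step sizes h_i = 1, 1, 1; slopes of the chords Δ_i = (y_(i+1) - y_i)/h_i = 5, -9, -5.
  1·M_0 + 4·M_1 + 1·M_2 = 6(Δ_1 - Δ_0) = -84
  1·M_1 + 4·M_2 + 1·M_3 = 6(Δ_2 - Δ_1) = 24
Clamped end conditions give two more equations: 2h_0·M_0 + h_0·M_1 = 6(Δ_0 - S'(0)) = 30 and h_2·M_2 + 2h_2·M_3 = 6(S'(3) - Δ_2) = 54.
Solving: M_0 = 454/15, M_1 = -458/15, M_2 = 118/15, M_3 = 346/15.
On [1, 2], S(t) = 8 - 2/15·(t - 1) - 229/15·(t - 1)² + 32/5·(t - 1)³.
With (t - 1) = 1/4: S(5/4) = 569/80.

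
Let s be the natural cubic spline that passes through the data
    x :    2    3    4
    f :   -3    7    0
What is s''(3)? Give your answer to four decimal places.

Let m_i = s''(x_i). Step sizes h_i = 1, 1; slopes of the chords Δ_i = (y_(i+1) - y_i)/h_i = 10, -7.
  1·m_0 + 4·m_1 + 1·m_2 = 6(Δ_1 - Δ_0) = -102
Natural end conditions: m_0 = m_2 = 0.
Solving: m_0 = 0, m_1 = -51/2, m_2 = 0.

-25.5000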